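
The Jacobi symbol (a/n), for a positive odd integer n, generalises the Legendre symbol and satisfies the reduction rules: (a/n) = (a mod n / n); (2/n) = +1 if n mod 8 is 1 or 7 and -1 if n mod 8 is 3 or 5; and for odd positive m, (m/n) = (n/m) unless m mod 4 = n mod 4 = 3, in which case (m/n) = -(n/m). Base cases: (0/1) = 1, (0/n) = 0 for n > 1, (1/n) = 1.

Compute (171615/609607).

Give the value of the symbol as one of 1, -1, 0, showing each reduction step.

flip (171615/609607) -> (609607/171615): both odd, 171615 mod 4 = 3, 609607 mod 4 = 3, so the flip contributes -1; sign now -1
(609607/171615): 609607 mod 171615 = 94762, so (609607/171615) = (94762/171615)
factor out 2^1: 94762 = 2^1·47381; with 171615 mod 8 = 7, (2/171615) = +1; sign now -1; continue with (47381/171615)
flip (47381/171615) -> (171615/47381): both odd, 47381 mod 4 = 1, 171615 mod 4 = 3, so the flip contributes +1; sign now -1
(171615/47381): 171615 mod 47381 = 29472, so (171615/47381) = (29472/47381)
factor out 2^5: 29472 = 2^5·921; with 47381 mod 8 = 5, (2/47381) = -1; sign now +1; continue with (921/47381)
flip (921/47381) -> (47381/921): both odd, 921 mod 4 = 1, 47381 mod 4 = 1, so the flip contributes +1; sign now +1
(47381/921): 47381 mod 921 = 410, so (47381/921) = (410/921)
factor out 2^1: 410 = 2^1·205; with 921 mod 8 = 1, (2/921) = +1; sign now +1; continue with (205/921)
flip (205/921) -> (921/205): both odd, 205 mod 4 = 1, 921 mod 4 = 1, so the flip contributes +1; sign now +1
(921/205): 921 mod 205 = 101, so (921/205) = (101/205)
flip (101/205) -> (205/101): both odd, 101 mod 4 = 1, 205 mod 4 = 1, so the flip contributes +1; sign now +1
(205/101): 205 mod 101 = 3, so (205/101) = (3/101)
flip (3/101) -> (101/3): both odd, 3 mod 4 = 3, 101 mod 4 = 1, so the flip contributes +1; sign now +1
(101/3): 101 mod 3 = 2, so (101/3) = (2/3)
factor out 2^1: 2 = 2^1·1; with 3 mod 8 = 3, (2/3) = -1; sign now -1; continue with (1/3)
reached (1/3) = 1, so the symbol is -1

-1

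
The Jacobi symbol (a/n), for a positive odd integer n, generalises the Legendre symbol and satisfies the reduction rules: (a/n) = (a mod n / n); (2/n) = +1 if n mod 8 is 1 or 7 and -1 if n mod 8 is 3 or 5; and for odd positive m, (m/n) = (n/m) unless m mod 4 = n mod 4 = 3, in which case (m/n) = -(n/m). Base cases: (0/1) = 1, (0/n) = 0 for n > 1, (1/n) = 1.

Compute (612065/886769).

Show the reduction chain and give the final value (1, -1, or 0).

-1

flip (612065/886769) -> (886769/612065): both odd, 612065 mod 4 = 1, 886769 mod 4 = 1, so the flip contributes +1; sign now +1
(886769/612065): 886769 mod 612065 = 274704, so (886769/612065) = (274704/612065)
factor out 2^4: 274704 = 2^4·17169; with 612065 mod 8 = 1, (2/612065) = +1; sign now +1; continue with (17169/612065)
flip (17169/612065) -> (612065/17169): both odd, 17169 mod 4 = 1, 612065 mod 4 = 1, so the flip contributes +1; sign now +1
(612065/17169): 612065 mod 17169 = 11150, so (612065/17169) = (11150/17169)
factor out 2^1: 11150 = 2^1·5575; with 17169 mod 8 = 1, (2/17169) = +1; sign now +1; continue with (5575/17169)
flip (5575/17169) -> (17169/5575): both odd, 5575 mod 4 = 3, 17169 mod 4 = 1, so the flip contributes +1; sign now +1
(17169/5575): 17169 mod 5575 = 444, so (17169/5575) = (444/5575)
factor out 2^2: 444 = 2^2·111; with 5575 mod 8 = 7, (2/5575) = +1; sign now +1; continue with (111/5575)
flip (111/5575) -> (5575/111): both odd, 111 mod 4 = 3, 5575 mod 4 = 3, so the flip contributes -1; sign now -1
(5575/111): 5575 mod 111 = 25, so (5575/111) = (25/111)
flip (25/111) -> (111/25): both odd, 25 mod 4 = 1, 111 mod 4 = 3, so the flip contributes +1; sign now -1
(111/25): 111 mod 25 = 11, so (111/25) = (11/25)
flip (11/25) -> (25/11): both odd, 11 mod 4 = 3, 25 mod 4 = 1, so the flip contributes +1; sign now -1
(25/11): 25 mod 11 = 3, so (25/11) = (3/11)
flip (3/11) -> (11/3): both odd, 3 mod 4 = 3, 11 mod 4 = 3, so the flip contributes -1; sign now +1
(11/3): 11 mod 3 = 2, so (11/3) = (2/3)
factor out 2^1: 2 = 2^1·1; with 3 mod 8 = 3, (2/3) = -1; sign now -1; continue with (1/3)
reached (1/3) = 1, so the symbol is -1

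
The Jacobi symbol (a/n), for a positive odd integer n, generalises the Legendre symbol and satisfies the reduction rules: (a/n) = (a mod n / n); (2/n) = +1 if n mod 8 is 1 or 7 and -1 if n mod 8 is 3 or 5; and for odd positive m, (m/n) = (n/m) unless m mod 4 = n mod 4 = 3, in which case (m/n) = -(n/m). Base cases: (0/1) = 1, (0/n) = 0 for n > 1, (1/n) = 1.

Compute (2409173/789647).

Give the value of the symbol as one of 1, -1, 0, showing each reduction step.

(2409173/789647): 2409173 mod 789647 = 40232, so (2409173/789647) = (40232/789647)
factor out 2^3: 40232 = 2^3·5029; with 789647 mod 8 = 7, (2/789647) = +1; sign now +1; continue with (5029/789647)
flip (5029/789647) -> (789647/5029): both odd, 5029 mod 4 = 1, 789647 mod 4 = 3, so the flip contributes +1; sign now +1
(789647/5029): 789647 mod 5029 = 94, so (789647/5029) = (94/5029)
factor out 2^1: 94 = 2^1·47; with 5029 mod 8 = 5, (2/5029) = -1; sign now -1; continue with (47/5029)
flip (47/5029) -> (5029/47): both odd, 47 mod 4 = 3, 5029 mod 4 = 1, so the flip contributes +1; sign now -1
(5029/47): 5029 mod 47 = 0, so (5029/47) = (0/47)
reached (0/47); gcd(a, n) > 1, so (0/47) = 0 and the symbol is 0

0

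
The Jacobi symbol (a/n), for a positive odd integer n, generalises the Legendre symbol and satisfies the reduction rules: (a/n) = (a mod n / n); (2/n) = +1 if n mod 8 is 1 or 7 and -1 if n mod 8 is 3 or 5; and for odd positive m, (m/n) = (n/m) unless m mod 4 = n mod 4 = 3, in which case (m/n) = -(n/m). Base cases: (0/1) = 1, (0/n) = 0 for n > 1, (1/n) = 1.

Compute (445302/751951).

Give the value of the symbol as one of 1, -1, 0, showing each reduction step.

factor out 2^1: 445302 = 2^1·222651; with 751951 mod 8 = 7, (2/751951) = +1; sign now +1; continue with (222651/751951)
flip (222651/751951) -> (751951/222651): both odd, 222651 mod 4 = 3, 751951 mod 4 = 3, so the flip contributes -1; sign now -1
(751951/222651): 751951 mod 222651 = 83998, so (751951/222651) = (83998/222651)
factor out 2^1: 83998 = 2^1·41999; with 222651 mod 8 = 3, (2/222651) = -1; sign now +1; continue with (41999/222651)
flip (41999/222651) -> (222651/41999): both odd, 41999 mod 4 = 3, 222651 mod 4 = 3, so the flip contributes -1; sign now -1
(222651/41999): 222651 mod 41999 = 12656, so (222651/41999) = (12656/41999)
factor out 2^4: 12656 = 2^4·791; with 41999 mod 8 = 7, (2/41999) = +1; sign now -1; continue with (791/41999)
flip (791/41999) -> (41999/791): both odd, 791 mod 4 = 3, 41999 mod 4 = 3, so the flip contributes -1; sign now +1
(41999/791): 41999 mod 791 = 76, so (41999/791) = (76/791)
factor out 2^2: 76 = 2^2·19; with 791 mod 8 = 7, (2/791) = +1; sign now +1; continue with (19/791)
flip (19/791) -> (791/19): both odd, 19 mod 4 = 3, 791 mod 4 = 3, so the flip contributes -1; sign now -1
(791/19): 791 mod 19 = 12, so (791/19) = (12/19)
factor out 2^2: 12 = 2^2·3; with 19 mod 8 = 3, (2/19) = -1; sign now -1; continue with (3/19)
flip (3/19) -> (19/3): both odd, 3 mod 4 = 3, 19 mod 4 = 3, so the flip contributes -1; sign now +1
(19/3): 19 mod 3 = 1, so (19/3) = (1/3)
reached (1/3) = 1, so the symbol is +1

1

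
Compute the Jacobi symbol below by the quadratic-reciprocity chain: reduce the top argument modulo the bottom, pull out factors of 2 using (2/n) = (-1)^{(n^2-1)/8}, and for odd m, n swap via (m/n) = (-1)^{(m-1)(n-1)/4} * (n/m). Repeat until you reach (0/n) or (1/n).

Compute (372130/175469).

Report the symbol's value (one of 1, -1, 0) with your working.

(372130/175469): 372130 mod 175469 = 21192, so (372130/175469) = (21192/175469)
factor out 2^3: 21192 = 2^3·2649; with 175469 mod 8 = 5, (2/175469) = -1; sign now -1; continue with (2649/175469)
flip (2649/175469) -> (175469/2649): both odd, 2649 mod 4 = 1, 175469 mod 4 = 1, so the flip contributes +1; sign now -1
(175469/2649): 175469 mod 2649 = 635, so (175469/2649) = (635/2649)
flip (635/2649) -> (2649/635): both odd, 635 mod 4 = 3, 2649 mod 4 = 1, so the flip contributes +1; sign now -1
(2649/635): 2649 mod 635 = 109, so (2649/635) = (109/635)
flip (109/635) -> (635/109): both odd, 109 mod 4 = 1, 635 mod 4 = 3, so the flip contributes +1; sign now -1
(635/109): 635 mod 109 = 90, so (635/109) = (90/109)
factor out 2^1: 90 = 2^1·45; with 109 mod 8 = 5, (2/109) = -1; sign now +1; continue with (45/109)
flip (45/109) -> (109/45): both odd, 45 mod 4 = 1, 109 mod 4 = 1, so the flip contributes +1; sign now +1
(109/45): 109 mod 45 = 19, so (109/45) = (19/45)
flip (19/45) -> (45/19): both odd, 19 mod 4 = 3, 45 mod 4 = 1, so the flip contributes +1; sign now +1
(45/19): 45 mod 19 = 7, so (45/19) = (7/19)
flip (7/19) -> (19/7): both odd, 7 mod 4 = 3, 19 mod 4 = 3, so the flip contributes -1; sign now -1
(19/7): 19 mod 7 = 5, so (19/7) = (5/7)
flip (5/7) -> (7/5): both odd, 5 mod 4 = 1, 7 mod 4 = 3, so the flip contributes +1; sign now -1
(7/5): 7 mod 5 = 2, so (7/5) = (2/5)
factor out 2^1: 2 = 2^1·1; with 5 mod 8 = 5, (2/5) = -1; sign now +1; continue with (1/5)
reached (1/5) = 1, so the symbol is +1

1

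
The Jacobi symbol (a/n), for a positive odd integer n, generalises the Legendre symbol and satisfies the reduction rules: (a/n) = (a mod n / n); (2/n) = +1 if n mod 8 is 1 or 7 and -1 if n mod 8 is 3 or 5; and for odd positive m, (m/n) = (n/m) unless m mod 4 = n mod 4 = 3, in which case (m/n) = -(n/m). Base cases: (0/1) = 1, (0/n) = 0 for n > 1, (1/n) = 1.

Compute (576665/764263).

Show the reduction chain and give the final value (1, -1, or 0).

reciprocity: (576665/764263) = +1·(764263/576665) since 576665 mod 4 = 1, 764263 mod 4 = 3; sign now +1
(764263/576665) = (187598/576665)   [reduce mod 576665]
187598 = 2^1·93799; (2/576665) = +1 since 576665 mod 8 = 1, so (187598/576665) = (+1)^1·(93799/576665); sign now +1
reciprocity: (93799/576665) = +1·(576665/93799) since 93799 mod 4 = 3, 576665 mod 4 = 1; sign now +1
(576665/93799) = (13871/93799)   [reduce mod 93799]
reciprocity: (13871/93799) = -1·(93799/13871) since 13871 mod 4 = 3, 93799 mod 4 = 3; sign now -1
(93799/13871) = (10573/13871)   [reduce mod 13871]
reciprocity: (10573/13871) = +1·(13871/10573) since 10573 mod 4 = 1, 13871 mod 4 = 3; sign now -1
(13871/10573) = (3298/10573)   [reduce mod 10573]
3298 = 2^1·1649; (2/10573) = -1 since 10573 mod 8 = 5, so (3298/10573) = (-1)^1·(1649/10573); sign now +1
reciprocity: (1649/10573) = +1·(10573/1649) since 1649 mod 4 = 1, 10573 mod 4 = 1; sign now +1
(10573/1649) = (679/1649)   [reduce mod 1649]
reciprocity: (679/1649) = +1·(1649/679) since 679 mod 4 = 3, 1649 mod 4 = 1; sign now +1
(1649/679) = (291/679)   [reduce mod 679]
reciprocity: (291/679) = -1·(679/291) since 291 mod 4 = 3, 679 mod 4 = 3; sign now -1
(679/291) = (97/291)   [reduce mod 291]
reciprocity: (97/291) = +1·(291/97) since 97 mod 4 = 1, 291 mod 4 = 3; sign now -1
(291/97) = (0/97)   [reduce mod 97]
(0/97) = 0   [gcd(a, n) > 1]; final value = 0

0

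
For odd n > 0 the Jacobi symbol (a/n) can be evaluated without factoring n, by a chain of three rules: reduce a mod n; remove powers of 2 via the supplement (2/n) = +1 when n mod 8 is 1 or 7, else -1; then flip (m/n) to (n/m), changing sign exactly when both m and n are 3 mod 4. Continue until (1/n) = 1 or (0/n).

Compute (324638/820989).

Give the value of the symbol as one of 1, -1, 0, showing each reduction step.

-1

324638 = 2^1·162319; (2/820989) = -1 since 820989 mod 8 = 5, so (324638/820989) = (-1)^1·(162319/820989); sign now -1
reciprocity: (162319/820989) = +1·(820989/162319) since 162319 mod 4 = 3, 820989 mod 4 = 1; sign now -1
(820989/162319) = (9394/162319)   [reduce mod 162319]
9394 = 2^1·4697; (2/162319) = +1 since 162319 mod 8 = 7, so (9394/162319) = (+1)^1·(4697/162319); sign now -1
reciprocity: (4697/162319) = +1·(162319/4697) since 4697 mod 4 = 1, 162319 mod 4 = 3; sign now -1
(162319/4697) = (2621/4697)   [reduce mod 4697]
reciprocity: (2621/4697) = +1·(4697/2621) since 2621 mod 4 = 1, 4697 mod 4 = 1; sign now -1
(4697/2621) = (2076/2621)   [reduce mod 2621]
2076 = 2^2·519; (2/2621) = -1 since 2621 mod 8 = 5, so (2076/2621) = (-1)^2·(519/2621); sign now -1
reciprocity: (519/2621) = +1·(2621/519) since 519 mod 4 = 3, 2621 mod 4 = 1; sign now -1
(2621/519) = (26/519)   [reduce mod 519]
26 = 2^1·13; (2/519) = +1 since 519 mod 8 = 7, so (26/519) = (+1)^1·(13/519); sign now -1
reciprocity: (13/519) = +1·(519/13) since 13 mod 4 = 1, 519 mod 4 = 3; sign now -1
(519/13) = (12/13)   [reduce mod 13]
12 = 2^2·3; (2/13) = -1 since 13 mod 8 = 5, so (12/13) = (-1)^2·(3/13); sign now -1
reciprocity: (3/13) = +1·(13/3) since 3 mod 4 = 3, 13 mod 4 = 1; sign now -1
(13/3) = (1/3)   [reduce mod 3]
(1/3) = 1; final value = sign = -1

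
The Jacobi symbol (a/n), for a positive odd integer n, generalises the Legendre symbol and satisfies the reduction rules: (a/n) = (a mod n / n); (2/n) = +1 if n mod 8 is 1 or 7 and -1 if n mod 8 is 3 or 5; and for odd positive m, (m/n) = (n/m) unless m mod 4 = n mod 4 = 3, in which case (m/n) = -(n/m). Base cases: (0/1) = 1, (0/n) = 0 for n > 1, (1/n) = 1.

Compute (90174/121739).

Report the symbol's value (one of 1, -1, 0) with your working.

1

factor out 2^1: 90174 = 2^1·45087; with 121739 mod 8 = 3, (2/121739) = -1; sign now -1; continue with (45087/121739)
flip (45087/121739) -> (121739/45087): both odd, 45087 mod 4 = 3, 121739 mod 4 = 3, so the flip contributes -1; sign now +1
(121739/45087): 121739 mod 45087 = 31565, so (121739/45087) = (31565/45087)
flip (31565/45087) -> (45087/31565): both odd, 31565 mod 4 = 1, 45087 mod 4 = 3, so the flip contributes +1; sign now +1
(45087/31565): 45087 mod 31565 = 13522, so (45087/31565) = (13522/31565)
factor out 2^1: 13522 = 2^1·6761; with 31565 mod 8 = 5, (2/31565) = -1; sign now -1; continue with (6761/31565)
flip (6761/31565) -> (31565/6761): both odd, 6761 mod 4 = 1, 31565 mod 4 = 1, so the flip contributes +1; sign now -1
(31565/6761): 31565 mod 6761 = 4521, so (31565/6761) = (4521/6761)
flip (4521/6761) -> (6761/4521): both odd, 4521 mod 4 = 1, 6761 mod 4 = 1, so the flip contributes +1; sign now -1
(6761/4521): 6761 mod 4521 = 2240, so (6761/4521) = (2240/4521)
factor out 2^6: 2240 = 2^6·35; with 4521 mod 8 = 1, (2/4521) = +1; sign now -1; continue with (35/4521)
flip (35/4521) -> (4521/35): both odd, 35 mod 4 = 3, 4521 mod 4 = 1, so the flip contributes +1; sign now -1
(4521/35): 4521 mod 35 = 6, so (4521/35) = (6/35)
factor out 2^1: 6 = 2^1·3; with 35 mod 8 = 3, (2/35) = -1; sign now +1; continue with (3/35)
flip (3/35) -> (35/3): both odd, 3 mod 4 = 3, 35 mod 4 = 3, so the flip contributes -1; sign now -1
(35/3): 35 mod 3 = 2, so (35/3) = (2/3)
factor out 2^1: 2 = 2^1·1; with 3 mod 8 = 3, (2/3) = -1; sign now +1; continue with (1/3)
reached (1/3) = 1, so the symbol is +1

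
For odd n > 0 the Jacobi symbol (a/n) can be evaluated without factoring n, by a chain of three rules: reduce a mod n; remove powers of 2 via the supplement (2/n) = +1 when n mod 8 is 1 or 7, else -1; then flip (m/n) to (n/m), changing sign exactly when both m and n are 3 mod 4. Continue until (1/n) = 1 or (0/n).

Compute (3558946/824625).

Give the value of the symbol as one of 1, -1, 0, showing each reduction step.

(3558946/824625) = (260446/824625)   [reduce mod 824625]
260446 = 2^1·130223; (2/824625) = +1 since 824625 mod 8 = 1, so (260446/824625) = (+1)^1·(130223/824625); sign now +1
reciprocity: (130223/824625) = +1·(824625/130223) since 130223 mod 4 = 3, 824625 mod 4 = 1; sign now +1
(824625/130223) = (43287/130223)   [reduce mod 130223]
reciprocity: (43287/130223) = -1·(130223/43287) since 43287 mod 4 = 3, 130223 mod 4 = 3; sign now -1
(130223/43287) = (362/43287)   [reduce mod 43287]
362 = 2^1·181; (2/43287) = +1 since 43287 mod 8 = 7, so (362/43287) = (+1)^1·(181/43287); sign now -1
reciprocity: (181/43287) = +1·(43287/181) since 181 mod 4 = 1, 43287 mod 4 = 3; sign now -1
(43287/181) = (28/181)   [reduce mod 181]
28 = 2^2·7; (2/181) = -1 since 181 mod 8 = 5, so (28/181) = (-1)^2·(7/181); sign now -1
reciprocity: (7/181) = +1·(181/7) since 7 mod 4 = 3, 181 mod 4 = 1; sign now -1
(181/7) = (6/7)   [reduce mod 7]
6 = 2^1·3; (2/7) = +1 since 7 mod 8 = 7, so (6/7) = (+1)^1·(3/7); sign now -1
reciprocity: (3/7) = -1·(7/3) since 3 mod 4 = 3, 7 mod 4 = 3; sign now +1
(7/3) = (1/3)   [reduce mod 3]
(1/3) = 1; final value = sign = +1

1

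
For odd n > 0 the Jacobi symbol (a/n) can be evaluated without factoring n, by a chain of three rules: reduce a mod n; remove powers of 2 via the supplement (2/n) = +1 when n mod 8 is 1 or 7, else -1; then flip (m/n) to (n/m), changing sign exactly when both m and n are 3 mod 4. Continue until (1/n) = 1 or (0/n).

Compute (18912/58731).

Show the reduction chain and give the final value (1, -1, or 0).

factor out 2^5: 18912 = 2^5·591; with 58731 mod 8 = 3, (2/58731) = -1; sign now -1; continue with (591/58731)
flip (591/58731) -> (58731/591): both odd, 591 mod 4 = 3, 58731 mod 4 = 3, so the flip contributes -1; sign now +1
(58731/591): 58731 mod 591 = 222, so (58731/591) = (222/591)
factor out 2^1: 222 = 2^1·111; with 591 mod 8 = 7, (2/591) = +1; sign now +1; continue with (111/591)
flip (111/591) -> (591/111): both odd, 111 mod 4 = 3, 591 mod 4 = 3, so the flip contributes -1; sign now -1
(591/111): 591 mod 111 = 36, so (591/111) = (36/111)
factor out 2^2: 36 = 2^2·9; with 111 mod 8 = 7, (2/111) = +1; sign now -1; continue with (9/111)
flip (9/111) -> (111/9): both odd, 9 mod 4 = 1, 111 mod 4 = 3, so the flip contributes +1; sign now -1
(111/9): 111 mod 9 = 3, so (111/9) = (3/9)
flip (3/9) -> (9/3): both odd, 3 mod 4 = 3, 9 mod 4 = 1, so the flip contributes +1; sign now -1
(9/3): 9 mod 3 = 0, so (9/3) = (0/3)
reached (0/3); gcd(a, n) > 1, so (0/3) = 0 and the symbol is 0

0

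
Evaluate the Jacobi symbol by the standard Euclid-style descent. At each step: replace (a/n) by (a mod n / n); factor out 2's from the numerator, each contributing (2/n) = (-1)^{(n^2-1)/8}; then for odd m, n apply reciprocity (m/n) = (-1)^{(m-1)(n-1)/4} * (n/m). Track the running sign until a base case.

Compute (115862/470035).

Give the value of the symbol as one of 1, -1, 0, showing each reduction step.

factor out 2^1: 115862 = 2^1·57931; with 470035 mod 8 = 3, (2/470035) = -1; sign now -1; continue with (57931/470035)
flip (57931/470035) -> (470035/57931): both odd, 57931 mod 4 = 3, 470035 mod 4 = 3, so the flip contributes -1; sign now +1
(470035/57931): 470035 mod 57931 = 6587, so (470035/57931) = (6587/57931)
flip (6587/57931) -> (57931/6587): both odd, 6587 mod 4 = 3, 57931 mod 4 = 3, so the flip contributes -1; sign now -1
(57931/6587): 57931 mod 6587 = 5235, so (57931/6587) = (5235/6587)
flip (5235/6587) -> (6587/5235): both odd, 5235 mod 4 = 3, 6587 mod 4 = 3, so the flip contributes -1; sign now +1
(6587/5235): 6587 mod 5235 = 1352, so (6587/5235) = (1352/5235)
factor out 2^3: 1352 = 2^3·169; with 5235 mod 8 = 3, (2/5235) = -1; sign now -1; continue with (169/5235)
flip (169/5235) -> (5235/169): both odd, 169 mod 4 = 1, 5235 mod 4 = 3, so the flip contributes +1; sign now -1
(5235/169): 5235 mod 169 = 165, so (5235/169) = (165/169)
flip (165/169) -> (169/165): both odd, 165 mod 4 = 1, 169 mod 4 = 1, so the flip contributes +1; sign now -1
(169/165): 169 mod 165 = 4, so (169/165) = (4/165)
factor out 2^2: 4 = 2^2·1; with 165 mod 8 = 5, (2/165) = -1; sign now -1; continue with (1/165)
reached (1/165) = 1, so the symbol is -1

-1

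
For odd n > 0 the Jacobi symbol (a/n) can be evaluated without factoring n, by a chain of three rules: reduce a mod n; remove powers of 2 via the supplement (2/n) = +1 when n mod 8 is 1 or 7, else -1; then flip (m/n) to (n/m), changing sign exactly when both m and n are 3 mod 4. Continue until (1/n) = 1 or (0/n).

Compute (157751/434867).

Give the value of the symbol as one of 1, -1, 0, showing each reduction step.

-1

reciprocity: (157751/434867) = -1·(434867/157751) since 157751 mod 4 = 3, 434867 mod 4 = 3; sign now -1
(434867/157751) = (119365/157751)   [reduce mod 157751]
reciprocity: (119365/157751) = +1·(157751/119365) since 119365 mod 4 = 1, 157751 mod 4 = 3; sign now -1
(157751/119365) = (38386/119365)   [reduce mod 119365]
38386 = 2^1·19193; (2/119365) = -1 since 119365 mod 8 = 5, so (38386/119365) = (-1)^1·(19193/119365); sign now +1
reciprocity: (19193/119365) = +1·(119365/19193) since 19193 mod 4 = 1, 119365 mod 4 = 1; sign now +1
(119365/19193) = (4207/19193)   [reduce mod 19193]
reciprocity: (4207/19193) = +1·(19193/4207) since 4207 mod 4 = 3, 19193 mod 4 = 1; sign now +1
(19193/4207) = (2365/4207)   [reduce mod 4207]
reciprocity: (2365/4207) = +1·(4207/2365) since 2365 mod 4 = 1, 4207 mod 4 = 3; sign now +1
(4207/2365) = (1842/2365)   [reduce mod 2365]
1842 = 2^1·921; (2/2365) = -1 since 2365 mod 8 = 5, so (1842/2365) = (-1)^1·(921/2365); sign now -1
reciprocity: (921/2365) = +1·(2365/921) since 921 mod 4 = 1, 2365 mod 4 = 1; sign now -1
(2365/921) = (523/921)   [reduce mod 921]
reciprocity: (523/921) = +1·(921/523) since 523 mod 4 = 3, 921 mod 4 = 1; sign now -1
(921/523) = (398/523)   [reduce mod 523]
398 = 2^1·199; (2/523) = -1 since 523 mod 8 = 3, so (398/523) = (-1)^1·(199/523); sign now +1
reciprocity: (199/523) = -1·(523/199) since 199 mod 4 = 3, 523 mod 4 = 3; sign now -1
(523/199) = (125/199)   [reduce mod 199]
reciprocity: (125/199) = +1·(199/125) since 125 mod 4 = 1, 199 mod 4 = 3; sign now -1
(199/125) = (74/125)   [reduce mod 125]
74 = 2^1·37; (2/125) = -1 since 125 mod 8 = 5, so (74/125) = (-1)^1·(37/125); sign now +1
reciprocity: (37/125) = +1·(125/37) since 37 mod 4 = 1, 125 mod 4 = 1; sign now +1
(125/37) = (14/37)   [reduce mod 37]
14 = 2^1·7; (2/37) = -1 since 37 mod 8 = 5, so (14/37) = (-1)^1·(7/37); sign now -1
reciprocity: (7/37) = +1·(37/7) since 7 mod 4 = 3, 37 mod 4 = 1; sign now -1
(37/7) = (2/7)   [reduce mod 7]
2 = 2^1·1; (2/7) = +1 since 7 mod 8 = 7, so (2/7) = (+1)^1·(1/7); sign now -1
(1/7) = 1; final value = sign = -1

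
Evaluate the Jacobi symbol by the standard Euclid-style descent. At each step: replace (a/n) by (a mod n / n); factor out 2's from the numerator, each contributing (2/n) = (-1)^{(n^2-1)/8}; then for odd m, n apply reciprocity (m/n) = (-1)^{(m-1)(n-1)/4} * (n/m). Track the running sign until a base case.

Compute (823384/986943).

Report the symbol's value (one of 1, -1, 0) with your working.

-1

823384 = 2^3·102923; (2/986943) = +1 since 986943 mod 8 = 7, so (823384/986943) = (+1)^3·(102923/986943); sign now +1
reciprocity: (102923/986943) = -1·(986943/102923) since 102923 mod 4 = 3, 986943 mod 4 = 3; sign now -1
(986943/102923) = (60636/102923)   [reduce mod 102923]
60636 = 2^2·15159; (2/102923) = -1 since 102923 mod 8 = 3, so (60636/102923) = (-1)^2·(15159/102923); sign now -1
reciprocity: (15159/102923) = -1·(102923/15159) since 15159 mod 4 = 3, 102923 mod 4 = 3; sign now +1
(102923/15159) = (11969/15159)   [reduce mod 15159]
reciprocity: (11969/15159) = +1·(15159/11969) since 11969 mod 4 = 1, 15159 mod 4 = 3; sign now +1
(15159/11969) = (3190/11969)   [reduce mod 11969]
3190 = 2^1·1595; (2/11969) = +1 since 11969 mod 8 = 1, so (3190/11969) = (+1)^1·(1595/11969); sign now +1
reciprocity: (1595/11969) = +1·(11969/1595) since 1595 mod 4 = 3, 11969 mod 4 = 1; sign now +1
(11969/1595) = (804/1595)   [reduce mod 1595]
804 = 2^2·201; (2/1595) = -1 since 1595 mod 8 = 3, so (804/1595) = (-1)^2·(201/1595); sign now +1
reciprocity: (201/1595) = +1·(1595/201) since 201 mod 4 = 1, 1595 mod 4 = 3; sign now +1
(1595/201) = (188/201)   [reduce mod 201]
188 = 2^2·47; (2/201) = +1 since 201 mod 8 = 1, so (188/201) = (+1)^2·(47/201); sign now +1
reciprocity: (47/201) = +1·(201/47) since 47 mod 4 = 3, 201 mod 4 = 1; sign now +1
(201/47) = (13/47)   [reduce mod 47]
reciprocity: (13/47) = +1·(47/13) since 13 mod 4 = 1, 47 mod 4 = 3; sign now +1
(47/13) = (8/13)   [reduce mod 13]
8 = 2^3·1; (2/13) = -1 since 13 mod 8 = 5, so (8/13) = (-1)^3·(1/13); sign now -1
(1/13) = 1; final value = sign = -1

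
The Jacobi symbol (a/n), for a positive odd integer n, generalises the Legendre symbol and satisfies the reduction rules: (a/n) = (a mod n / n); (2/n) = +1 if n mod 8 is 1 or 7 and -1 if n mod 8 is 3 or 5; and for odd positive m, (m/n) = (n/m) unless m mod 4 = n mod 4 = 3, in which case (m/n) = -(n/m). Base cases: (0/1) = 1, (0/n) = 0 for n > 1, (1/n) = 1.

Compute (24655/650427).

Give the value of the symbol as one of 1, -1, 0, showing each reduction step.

1

reciprocity: (24655/650427) = -1·(650427/24655) since 24655 mod 4 = 3, 650427 mod 4 = 3; sign now -1
(650427/24655) = (9397/24655)   [reduce mod 24655]
reciprocity: (9397/24655) = +1·(24655/9397) since 9397 mod 4 = 1, 24655 mod 4 = 3; sign now -1
(24655/9397) = (5861/9397)   [reduce mod 9397]
reciprocity: (5861/9397) = +1·(9397/5861) since 5861 mod 4 = 1, 9397 mod 4 = 1; sign now -1
(9397/5861) = (3536/5861)   [reduce mod 5861]
3536 = 2^4·221; (2/5861) = -1 since 5861 mod 8 = 5, so (3536/5861) = (-1)^4·(221/5861); sign now -1
reciprocity: (221/5861) = +1·(5861/221) since 221 mod 4 = 1, 5861 mod 4 = 1; sign now -1
(5861/221) = (115/221)   [reduce mod 221]
reciprocity: (115/221) = +1·(221/115) since 115 mod 4 = 3, 221 mod 4 = 1; sign now -1
(221/115) = (106/115)   [reduce mod 115]
106 = 2^1·53; (2/115) = -1 since 115 mod 8 = 3, so (106/115) = (-1)^1·(53/115); sign now +1
reciprocity: (53/115) = +1·(115/53) since 53 mod 4 = 1, 115 mod 4 = 3; sign now +1
(115/53) = (9/53)   [reduce mod 53]
reciprocity: (9/53) = +1·(53/9) since 9 mod 4 = 1, 53 mod 4 = 1; sign now +1
(53/9) = (8/9)   [reduce mod 9]
8 = 2^3·1; (2/9) = +1 since 9 mod 8 = 1, so (8/9) = (+1)^3·(1/9); sign now +1
(1/9) = 1; final value = sign = +1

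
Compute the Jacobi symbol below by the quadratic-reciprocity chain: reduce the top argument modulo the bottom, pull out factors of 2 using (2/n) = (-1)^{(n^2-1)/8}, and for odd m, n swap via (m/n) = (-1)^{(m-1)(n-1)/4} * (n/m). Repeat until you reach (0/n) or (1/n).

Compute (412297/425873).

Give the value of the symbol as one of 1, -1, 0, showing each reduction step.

reciprocity: (412297/425873) = +1·(425873/412297) since 412297 mod 4 = 1, 425873 mod 4 = 1; sign now +1
(425873/412297) = (13576/412297)   [reduce mod 412297]
13576 = 2^3·1697; (2/412297) = +1 since 412297 mod 8 = 1, so (13576/412297) = (+1)^3·(1697/412297); sign now +1
reciprocity: (1697/412297) = +1·(412297/1697) since 1697 mod 4 = 1, 412297 mod 4 = 1; sign now +1
(412297/1697) = (1623/1697)   [reduce mod 1697]
reciprocity: (1623/1697) = +1·(1697/1623) since 1623 mod 4 = 3, 1697 mod 4 = 1; sign now +1
(1697/1623) = (74/1623)   [reduce mod 1623]
74 = 2^1·37; (2/1623) = +1 since 1623 mod 8 = 7, so (74/1623) = (+1)^1·(37/1623); sign now +1
reciprocity: (37/1623) = +1·(1623/37) since 37 mod 4 = 1, 1623 mod 4 = 3; sign now +1
(1623/37) = (32/37)   [reduce mod 37]
32 = 2^5·1; (2/37) = -1 since 37 mod 8 = 5, so (32/37) = (-1)^5·(1/37); sign now -1
(1/37) = 1; final value = sign = -1

-1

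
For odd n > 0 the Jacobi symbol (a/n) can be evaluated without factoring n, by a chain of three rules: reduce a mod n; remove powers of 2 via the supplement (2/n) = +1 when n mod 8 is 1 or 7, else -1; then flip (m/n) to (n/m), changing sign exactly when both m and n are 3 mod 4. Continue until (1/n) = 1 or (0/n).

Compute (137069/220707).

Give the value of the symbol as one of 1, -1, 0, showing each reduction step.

flip (137069/220707) -> (220707/137069): both odd, 137069 mod 4 = 1, 220707 mod 4 = 3, so the flip contributes +1; sign now +1
(220707/137069): 220707 mod 137069 = 83638, so (220707/137069) = (83638/137069)
factor out 2^1: 83638 = 2^1·41819; with 137069 mod 8 = 5, (2/137069) = -1; sign now -1; continue with (41819/137069)
flip (41819/137069) -> (137069/41819): both odd, 41819 mod 4 = 3, 137069 mod 4 = 1, so the flip contributes +1; sign now -1
(137069/41819): 137069 mod 41819 = 11612, so (137069/41819) = (11612/41819)
factor out 2^2: 11612 = 2^2·2903; with 41819 mod 8 = 3, (2/41819) = -1; sign now -1; continue with (2903/41819)
flip (2903/41819) -> (41819/2903): both odd, 2903 mod 4 = 3, 41819 mod 4 = 3, so the flip contributes -1; sign now +1
(41819/2903): 41819 mod 2903 = 1177, so (41819/2903) = (1177/2903)
flip (1177/2903) -> (2903/1177): both odd, 1177 mod 4 = 1, 2903 mod 4 = 3, so the flip contributes +1; sign now +1
(2903/1177): 2903 mod 1177 = 549, so (2903/1177) = (549/1177)
flip (549/1177) -> (1177/549): both odd, 549 mod 4 = 1, 1177 mod 4 = 1, so the flip contributes +1; sign now +1
(1177/549): 1177 mod 549 = 79, so (1177/549) = (79/549)
flip (79/549) -> (549/79): both odd, 79 mod 4 = 3, 549 mod 4 = 1, so the flip contributes +1; sign now +1
(549/79): 549 mod 79 = 75, so (549/79) = (75/79)
flip (75/79) -> (79/75): both odd, 75 mod 4 = 3, 79 mod 4 = 3, so the flip contributes -1; sign now -1
(79/75): 79 mod 75 = 4, so (79/75) = (4/75)
factor out 2^2: 4 = 2^2·1; with 75 mod 8 = 3, (2/75) = -1; sign now -1; continue with (1/75)
reached (1/75) = 1, so the symbol is -1

-1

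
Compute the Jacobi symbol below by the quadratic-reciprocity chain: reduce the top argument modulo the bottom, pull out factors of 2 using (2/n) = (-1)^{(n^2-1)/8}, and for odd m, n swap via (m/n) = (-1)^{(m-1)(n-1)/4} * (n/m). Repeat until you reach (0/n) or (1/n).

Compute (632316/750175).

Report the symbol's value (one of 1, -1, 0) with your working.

632316 = 2^2·158079; (2/750175) = +1 since 750175 mod 8 = 7, so (632316/750175) = (+1)^2·(158079/750175); sign now +1
reciprocity: (158079/750175) = -1·(750175/158079) since 158079 mod 4 = 3, 750175 mod 4 = 3; sign now -1
(750175/158079) = (117859/158079)   [reduce mod 158079]
reciprocity: (117859/158079) = -1·(158079/117859) since 117859 mod 4 = 3, 158079 mod 4 = 3; sign now +1
(158079/117859) = (40220/117859)   [reduce mod 117859]
40220 = 2^2·10055; (2/117859) = -1 since 117859 mod 8 = 3, so (40220/117859) = (-1)^2·(10055/117859); sign now +1
reciprocity: (10055/117859) = -1·(117859/10055) since 10055 mod 4 = 3, 117859 mod 4 = 3; sign now -1
(117859/10055) = (7254/10055)   [reduce mod 10055]
7254 = 2^1·3627; (2/10055) = +1 since 10055 mod 8 = 7, so (7254/10055) = (+1)^1·(3627/10055); sign now -1
reciprocity: (3627/10055) = -1·(10055/3627) since 3627 mod 4 = 3, 10055 mod 4 = 3; sign now +1
(10055/3627) = (2801/3627)   [reduce mod 3627]
reciprocity: (2801/3627) = +1·(3627/2801) since 2801 mod 4 = 1, 3627 mod 4 = 3; sign now +1
(3627/2801) = (826/2801)   [reduce mod 2801]
826 = 2^1·413; (2/2801) = +1 since 2801 mod 8 = 1, so (826/2801) = (+1)^1·(413/2801); sign now +1
reciprocity: (413/2801) = +1·(2801/413) since 413 mod 4 = 1, 2801 mod 4 = 1; sign now +1
(2801/413) = (323/413)   [reduce mod 413]
reciprocity: (323/413) = +1·(413/323) since 323 mod 4 = 3, 413 mod 4 = 1; sign now +1
(413/323) = (90/323)   [reduce mod 323]
90 = 2^1·45; (2/323) = -1 since 323 mod 8 = 3, so (90/323) = (-1)^1·(45/323); sign now -1
reciprocity: (45/323) = +1·(323/45) since 45 mod 4 = 1, 323 mod 4 = 3; sign now -1
(323/45) = (8/45)   [reduce mod 45]
8 = 2^3·1; (2/45) = -1 since 45 mod 8 = 5, so (8/45) = (-1)^3·(1/45); sign now +1
(1/45) = 1; final value = sign = +1

1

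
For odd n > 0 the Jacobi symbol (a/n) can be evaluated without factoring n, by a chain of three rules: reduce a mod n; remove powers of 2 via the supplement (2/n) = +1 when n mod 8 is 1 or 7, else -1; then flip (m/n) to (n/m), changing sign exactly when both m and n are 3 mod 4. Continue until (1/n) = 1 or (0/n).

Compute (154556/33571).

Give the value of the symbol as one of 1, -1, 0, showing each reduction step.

(154556/33571): 154556 mod 33571 = 20272, so (154556/33571) = (20272/33571)
factor out 2^4: 20272 = 2^4·1267; with 33571 mod 8 = 3, (2/33571) = -1; sign now +1; continue with (1267/33571)
flip (1267/33571) -> (33571/1267): both odd, 1267 mod 4 = 3, 33571 mod 4 = 3, so the flip contributes -1; sign now -1
(33571/1267): 33571 mod 1267 = 629, so (33571/1267) = (629/1267)
flip (629/1267) -> (1267/629): both odd, 629 mod 4 = 1, 1267 mod 4 = 3, so the flip contributes +1; sign now -1
(1267/629): 1267 mod 629 = 9, so (1267/629) = (9/629)
flip (9/629) -> (629/9): both odd, 9 mod 4 = 1, 629 mod 4 = 1, so the flip contributes +1; sign now -1
(629/9): 629 mod 9 = 8, so (629/9) = (8/9)
factor out 2^3: 8 = 2^3·1; with 9 mod 8 = 1, (2/9) = +1; sign now -1; continue with (1/9)
reached (1/9) = 1, so the symbol is -1

-1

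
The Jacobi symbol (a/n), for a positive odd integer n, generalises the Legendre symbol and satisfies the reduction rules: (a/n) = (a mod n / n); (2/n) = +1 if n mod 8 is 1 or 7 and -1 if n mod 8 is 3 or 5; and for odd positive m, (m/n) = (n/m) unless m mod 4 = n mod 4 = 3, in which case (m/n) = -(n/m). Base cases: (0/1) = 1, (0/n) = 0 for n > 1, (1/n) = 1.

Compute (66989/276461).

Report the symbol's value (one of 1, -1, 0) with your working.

flip (66989/276461) -> (276461/66989): both odd, 66989 mod 4 = 1, 276461 mod 4 = 1, so the flip contributes +1; sign now +1
(276461/66989): 276461 mod 66989 = 8505, so (276461/66989) = (8505/66989)
flip (8505/66989) -> (66989/8505): both odd, 8505 mod 4 = 1, 66989 mod 4 = 1, so the flip contributes +1; sign now +1
(66989/8505): 66989 mod 8505 = 7454, so (66989/8505) = (7454/8505)
factor out 2^1: 7454 = 2^1·3727; with 8505 mod 8 = 1, (2/8505) = +1; sign now +1; continue with (3727/8505)
flip (3727/8505) -> (8505/3727): both odd, 3727 mod 4 = 3, 8505 mod 4 = 1, so the flip contributes +1; sign now +1
(8505/3727): 8505 mod 3727 = 1051, so (8505/3727) = (1051/3727)
flip (1051/3727) -> (3727/1051): both odd, 1051 mod 4 = 3, 3727 mod 4 = 3, so the flip contributes -1; sign now -1
(3727/1051): 3727 mod 1051 = 574, so (3727/1051) = (574/1051)
factor out 2^1: 574 = 2^1·287; with 1051 mod 8 = 3, (2/1051) = -1; sign now +1; continue with (287/1051)
flip (287/1051) -> (1051/287): both odd, 287 mod 4 = 3, 1051 mod 4 = 3, so the flip contributes -1; sign now -1
(1051/287): 1051 mod 287 = 190, so (1051/287) = (190/287)
factor out 2^1: 190 = 2^1·95; with 287 mod 8 = 7, (2/287) = +1; sign now -1; continue with (95/287)
flip (95/287) -> (287/95): both odd, 95 mod 4 = 3, 287 mod 4 = 3, so the flip contributes -1; sign now +1
(287/95): 287 mod 95 = 2, so (287/95) = (2/95)
factor out 2^1: 2 = 2^1·1; with 95 mod 8 = 7, (2/95) = +1; sign now +1; continue with (1/95)
reached (1/95) = 1, so the symbol is +1

1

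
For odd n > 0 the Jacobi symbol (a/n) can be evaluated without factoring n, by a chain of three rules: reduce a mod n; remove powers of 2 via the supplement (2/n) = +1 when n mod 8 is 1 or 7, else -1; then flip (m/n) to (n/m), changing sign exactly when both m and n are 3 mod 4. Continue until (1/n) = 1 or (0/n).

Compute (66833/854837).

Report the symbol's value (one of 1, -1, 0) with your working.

flip (66833/854837) -> (854837/66833): both odd, 66833 mod 4 = 1, 854837 mod 4 = 1, so the flip contributes +1; sign now +1
(854837/66833): 854837 mod 66833 = 52841, so (854837/66833) = (52841/66833)
flip (52841/66833) -> (66833/52841): both odd, 52841 mod 4 = 1, 66833 mod 4 = 1, so the flip contributes +1; sign now +1
(66833/52841): 66833 mod 52841 = 13992, so (66833/52841) = (13992/52841)
factor out 2^3: 13992 = 2^3·1749; with 52841 mod 8 = 1, (2/52841) = +1; sign now +1; continue with (1749/52841)
flip (1749/52841) -> (52841/1749): both odd, 1749 mod 4 = 1, 52841 mod 4 = 1, so the flip contributes +1; sign now +1
(52841/1749): 52841 mod 1749 = 371, so (52841/1749) = (371/1749)
flip (371/1749) -> (1749/371): both odd, 371 mod 4 = 3, 1749 mod 4 = 1, so the flip contributes +1; sign now +1
(1749/371): 1749 mod 371 = 265, so (1749/371) = (265/371)
flip (265/371) -> (371/265): both odd, 265 mod 4 = 1, 371 mod 4 = 3, so the flip contributes +1; sign now +1
(371/265): 371 mod 265 = 106, so (371/265) = (106/265)
factor out 2^1: 106 = 2^1·53; with 265 mod 8 = 1, (2/265) = +1; sign now +1; continue with (53/265)
flip (53/265) -> (265/53): both odd, 53 mod 4 = 1, 265 mod 4 = 1, so the flip contributes +1; sign now +1
(265/53): 265 mod 53 = 0, so (265/53) = (0/53)
reached (0/53); gcd(a, n) > 1, so (0/53) = 0 and the symbol is 0

0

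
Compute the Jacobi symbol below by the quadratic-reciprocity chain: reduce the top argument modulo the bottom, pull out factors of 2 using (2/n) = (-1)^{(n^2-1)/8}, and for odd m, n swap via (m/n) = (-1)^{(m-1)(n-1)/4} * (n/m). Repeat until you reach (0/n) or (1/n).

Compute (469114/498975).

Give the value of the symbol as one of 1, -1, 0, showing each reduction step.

1

factor out 2^1: 469114 = 2^1·234557; with 498975 mod 8 = 7, (2/498975) = +1; sign now +1; continue with (234557/498975)
flip (234557/498975) -> (498975/234557): both odd, 234557 mod 4 = 1, 498975 mod 4 = 3, so the flip contributes +1; sign now +1
(498975/234557): 498975 mod 234557 = 29861, so (498975/234557) = (29861/234557)
flip (29861/234557) -> (234557/29861): both odd, 29861 mod 4 = 1, 234557 mod 4 = 1, so the flip contributes +1; sign now +1
(234557/29861): 234557 mod 29861 = 25530, so (234557/29861) = (25530/29861)
factor out 2^1: 25530 = 2^1·12765; with 29861 mod 8 = 5, (2/29861) = -1; sign now -1; continue with (12765/29861)
flip (12765/29861) -> (29861/12765): both odd, 12765 mod 4 = 1, 29861 mod 4 = 1, so the flip contributes +1; sign now -1
(29861/12765): 29861 mod 12765 = 4331, so (29861/12765) = (4331/12765)
flip (4331/12765) -> (12765/4331): both odd, 4331 mod 4 = 3, 12765 mod 4 = 1, so the flip contributes +1; sign now -1
(12765/4331): 12765 mod 4331 = 4103, so (12765/4331) = (4103/4331)
flip (4103/4331) -> (4331/4103): both odd, 4103 mod 4 = 3, 4331 mod 4 = 3, so the flip contributes -1; sign now +1
(4331/4103): 4331 mod 4103 = 228, so (4331/4103) = (228/4103)
factor out 2^2: 228 = 2^2·57; with 4103 mod 8 = 7, (2/4103) = +1; sign now +1; continue with (57/4103)
flip (57/4103) -> (4103/57): both odd, 57 mod 4 = 1, 4103 mod 4 = 3, so the flip contributes +1; sign now +1
(4103/57): 4103 mod 57 = 56, so (4103/57) = (56/57)
factor out 2^3: 56 = 2^3·7; with 57 mod 8 = 1, (2/57) = +1; sign now +1; continue with (7/57)
flip (7/57) -> (57/7): both odd, 7 mod 4 = 3, 57 mod 4 = 1, so the flip contributes +1; sign now +1
(57/7): 57 mod 7 = 1, so (57/7) = (1/7)
reached (1/7) = 1, so the symbol is +1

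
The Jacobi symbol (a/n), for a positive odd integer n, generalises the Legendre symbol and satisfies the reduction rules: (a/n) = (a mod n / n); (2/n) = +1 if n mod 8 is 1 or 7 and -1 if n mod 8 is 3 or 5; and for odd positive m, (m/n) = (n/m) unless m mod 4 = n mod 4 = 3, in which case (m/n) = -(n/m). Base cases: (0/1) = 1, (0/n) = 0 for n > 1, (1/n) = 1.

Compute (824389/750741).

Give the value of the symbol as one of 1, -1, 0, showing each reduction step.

1

(824389/750741): 824389 mod 750741 = 73648, so (824389/750741) = (73648/750741)
factor out 2^4: 73648 = 2^4·4603; with 750741 mod 8 = 5, (2/750741) = -1; sign now +1; continue with (4603/750741)
flip (4603/750741) -> (750741/4603): both odd, 4603 mod 4 = 3, 750741 mod 4 = 1, so the flip contributes +1; sign now +1
(750741/4603): 750741 mod 4603 = 452, so (750741/4603) = (452/4603)
factor out 2^2: 452 = 2^2·113; with 4603 mod 8 = 3, (2/4603) = -1; sign now +1; continue with (113/4603)
flip (113/4603) -> (4603/113): both odd, 113 mod 4 = 1, 4603 mod 4 = 3, so the flip contributes +1; sign now +1
(4603/113): 4603 mod 113 = 83, so (4603/113) = (83/113)
flip (83/113) -> (113/83): both odd, 83 mod 4 = 3, 113 mod 4 = 1, so the flip contributes +1; sign now +1
(113/83): 113 mod 83 = 30, so (113/83) = (30/83)
factor out 2^1: 30 = 2^1·15; with 83 mod 8 = 3, (2/83) = -1; sign now -1; continue with (15/83)
flip (15/83) -> (83/15): both odd, 15 mod 4 = 3, 83 mod 4 = 3, so the flip contributes -1; sign now +1
(83/15): 83 mod 15 = 8, so (83/15) = (8/15)
factor out 2^3: 8 = 2^3·1; with 15 mod 8 = 7, (2/15) = +1; sign now +1; continue with (1/15)
reached (1/15) = 1, so the symbol is +1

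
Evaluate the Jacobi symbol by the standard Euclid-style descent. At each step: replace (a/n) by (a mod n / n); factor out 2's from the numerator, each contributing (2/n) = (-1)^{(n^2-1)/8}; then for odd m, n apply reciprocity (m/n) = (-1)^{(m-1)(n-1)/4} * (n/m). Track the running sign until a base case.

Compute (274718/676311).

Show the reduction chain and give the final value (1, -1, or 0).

1

274718 = 2^1·137359; (2/676311) = +1 since 676311 mod 8 = 7, so (274718/676311) = (+1)^1·(137359/676311); sign now +1
reciprocity: (137359/676311) = -1·(676311/137359) since 137359 mod 4 = 3, 676311 mod 4 = 3; sign now -1
(676311/137359) = (126875/137359)   [reduce mod 137359]
reciprocity: (126875/137359) = -1·(137359/126875) since 126875 mod 4 = 3, 137359 mod 4 = 3; sign now +1
(137359/126875) = (10484/126875)   [reduce mod 126875]
10484 = 2^2·2621; (2/126875) = -1 since 126875 mod 8 = 3, so (10484/126875) = (-1)^2·(2621/126875); sign now +1
reciprocity: (2621/126875) = +1·(126875/2621) since 2621 mod 4 = 1, 126875 mod 4 = 3; sign now +1
(126875/2621) = (1067/2621)   [reduce mod 2621]
reciprocity: (1067/2621) = +1·(2621/1067) since 1067 mod 4 = 3, 2621 mod 4 = 1; sign now +1
(2621/1067) = (487/1067)   [reduce mod 1067]
reciprocity: (487/1067) = -1·(1067/487) since 487 mod 4 = 3, 1067 mod 4 = 3; sign now -1
(1067/487) = (93/487)   [reduce mod 487]
reciprocity: (93/487) = +1·(487/93) since 93 mod 4 = 1, 487 mod 4 = 3; sign now -1
(487/93) = (22/93)   [reduce mod 93]
22 = 2^1·11; (2/93) = -1 since 93 mod 8 = 5, so (22/93) = (-1)^1·(11/93); sign now +1
reciprocity: (11/93) = +1·(93/11) since 11 mod 4 = 3, 93 mod 4 = 1; sign now +1
(93/11) = (5/11)   [reduce mod 11]
reciprocity: (5/11) = +1·(11/5) since 5 mod 4 = 1, 11 mod 4 = 3; sign now +1
(11/5) = (1/5)   [reduce mod 5]
(1/5) = 1; final value = sign = +1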